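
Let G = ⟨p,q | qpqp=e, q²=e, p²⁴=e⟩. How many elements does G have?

Enumerate words in the generators, reducing via the relations: the distinct elements are
  {e, p, q, pq, p², p³, p⁴, p⁵, p⁶, p⁷, p⁸, p⁹, p²q, p²², p²³, p²¹, p²⁰, p³q, p¹², p¹³, p¹¹, p¹⁰, p¹⁴, p¹⁵, p¹⁶, p¹⁷, p¹⁸, p¹⁹, p⁴q, p⁵q, p⁶q, p⁷q, p⁸q, p⁹q, p²²q, p²³q, p²¹q, p²⁰q, p¹²q, p¹³q, p¹¹q, p¹⁰q, p¹⁴q, p¹⁵q, p¹⁶q, p¹⁷q, p¹⁸q, p¹⁹q}.
No further products give new elements, so |G| = 48.

Answer: 48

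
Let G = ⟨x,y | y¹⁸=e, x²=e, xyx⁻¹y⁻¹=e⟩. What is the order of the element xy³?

Compute successive powers until reaching e:
  (xy³)¹ = xy³, (xy³)² = y⁶, (xy³)³ = xy⁹, (xy³)⁴ = y¹², (xy³)⁵ = xy¹⁵, (xy³)⁶ = e.
The smallest positive k with (xy³)ᵏ = e is 6.

Answer: 6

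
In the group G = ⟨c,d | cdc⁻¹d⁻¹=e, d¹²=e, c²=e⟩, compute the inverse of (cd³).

The order of (cd³) is 4 (smallest k with (cd³)ᵏ = e), so (cd³)⁻¹ = (cd³)³ = cd⁹.
Check: (cd³) · (cd⁹) → (cd³) · c = d³;   (d³) · d⁹ = e, giving e as required.

Answer: cd⁹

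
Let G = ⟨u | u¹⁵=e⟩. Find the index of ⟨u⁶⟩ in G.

First find ord(u⁶) by computing successive powers:
  (u⁶)¹ = u⁶, (u⁶)² = u¹², (u⁶)³ = u³, (u⁶)⁴ = u⁹, (u⁶)⁵ = e.
So |⟨u⁶⟩| = ord(u⁶) = 5. With |G| = 15, by Lagrange [G : ⟨u⁶⟩] = 15/5 = 3.

Answer: 3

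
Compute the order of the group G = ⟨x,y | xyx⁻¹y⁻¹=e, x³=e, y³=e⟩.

Enumerate words in the generators, reducing via the relations: the distinct elements are
  {e, x, y, xy, x², y², xy², x²y, x²y²}.
No further products give new elements, so |G| = 9.

Answer: 9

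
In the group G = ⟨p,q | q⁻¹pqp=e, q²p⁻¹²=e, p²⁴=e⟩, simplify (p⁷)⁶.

Compute successive powers of (p⁷), reducing at each step:
  (p⁷)²: (p⁷) · p⁷ = p¹⁴
  (p⁷)³: (p¹⁴) · p⁷ = p²¹
  (p⁷)⁴: (p²¹) · p⁷ = p⁴
  (p⁷)⁵: (p⁴) · p⁷ = p¹¹
  (p⁷)⁶: (p¹¹) · p⁷ = p¹⁸

Answer: p¹⁸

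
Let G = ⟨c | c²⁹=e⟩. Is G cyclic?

|G| = 29. The element c has order 29 (its powers give 29 distinct elements), so ⟨c⟩ = G and G is cyclic.

Answer: Yes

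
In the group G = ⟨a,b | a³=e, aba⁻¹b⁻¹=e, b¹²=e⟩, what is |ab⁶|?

Compute successive powers until reaching e:
  (ab⁶)¹ = ab⁶, (ab⁶)² = a², (ab⁶)³ = b⁶, (ab⁶)⁴ = a, (ab⁶)⁵ = a²b⁶, (ab⁶)⁶ = e.
The smallest positive k with (ab⁶)ᵏ = e is 6.

Answer: 6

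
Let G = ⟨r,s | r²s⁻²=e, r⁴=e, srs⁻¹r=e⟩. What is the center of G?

An element z ∈ Z(G) iff z commutes with every generator.
For example r² is central: (r²)·r = r³ = r·(r²); (r²)·s = s⁻¹ = s·(r²).
Whereas r ∉ Z(G) since r·s = rs ≠ rs⁻¹ = s·r.
Checking each of the 8 elements this way gives Z(G) = {e, r²}, of order 2.

Answer: {e, r²}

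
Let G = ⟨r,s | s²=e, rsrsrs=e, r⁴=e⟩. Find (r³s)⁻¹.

The order of (r³s) is 3 (smallest k with (r³s)ᵏ = e), so (r³s)⁻¹ = (r³s)² = sr.
Check: (r³s) · (sr) → (r³s) · s = r³;   (r³) · r = e, giving e as required.

Answer: sr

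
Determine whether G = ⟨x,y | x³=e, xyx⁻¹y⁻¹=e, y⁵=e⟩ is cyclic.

|G| = 15. The element xy has order 15 (its powers give 15 distinct elements), so ⟨xy⟩ = G and G is cyclic.

Answer: Yes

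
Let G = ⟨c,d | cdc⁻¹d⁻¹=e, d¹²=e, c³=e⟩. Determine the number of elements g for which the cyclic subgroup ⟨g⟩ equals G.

⟨g⟩ = G would require ord(g) = |G| = 36, but the maximum element order in G is 12 < 36. So G is not cyclic and no single element generates it: the count is 0.

Answer: 0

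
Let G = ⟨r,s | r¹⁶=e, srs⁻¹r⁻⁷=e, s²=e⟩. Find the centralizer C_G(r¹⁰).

⟨r¹⁰⟩ ⊆ C_G(r¹⁰) since powers of r¹⁰ commute with r¹⁰; so |C_G(r¹⁰)| ≥ |⟨r¹⁰⟩| = 8.
By orbit–stabilizer, |C_G(r¹⁰)| = |G| / |conj. class of r¹⁰| = 32 / 2 = 16.
The 16 elements commuting with r¹⁰ are {e, r, r², r³, r⁴, r⁵, r⁶, r⁷, r⁸, r⁹, r¹⁰, r¹¹, r¹², r¹³, r¹⁴, r¹⁵}.

Answer: {e, r, r², r³, r⁴, r⁵, r⁶, r⁷, r⁸, r⁹, r¹⁰, r¹¹, r¹², r¹³, r¹⁴, r¹⁵}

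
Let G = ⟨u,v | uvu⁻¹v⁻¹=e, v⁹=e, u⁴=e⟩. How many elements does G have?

Enumerate words in the generators, reducing via the relations: the distinct elements are
  {e, u, v, uv, u², u³, v², v³, v⁴, v⁵, v⁶, v⁷, v⁸, uv², uv³, uv⁴, uv⁵, uv⁶, uv⁷, uv⁸, u²v, u³v, u²v², u²v³, u²v⁴, u²v⁵, u²v⁶, u²v⁷, u²v⁸, u³v², u³v³, u³v⁴, u³v⁵, u³v⁶, u³v⁷, u³v⁸}.
No further products give new elements, so |G| = 36.

Answer: 36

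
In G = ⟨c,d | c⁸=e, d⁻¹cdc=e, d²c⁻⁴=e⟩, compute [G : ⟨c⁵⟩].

First find ord(c⁵) by computing successive powers:
  (c⁵)¹ = c⁵, (c⁵)² = c², (c⁵)³ = c⁷, (c⁵)⁴ = c⁴, (c⁵)⁵ = c, (c⁵)⁶ = c⁶, (c⁵)⁷ = c³, (c⁵)⁸ = e.
So |⟨c⁵⟩| = ord(c⁵) = 8. With |G| = 16, by Lagrange [G : ⟨c⁵⟩] = 16/8 = 2.

Answer: 2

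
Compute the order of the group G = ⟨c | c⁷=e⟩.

G is generated by a single element, so G is cyclic. The relator gives c⁷ = e and no smaller power is forced to be e, so the 7 powers {c, e, c², c³, c⁴, c⁵, c⁶} are distinct. Hence |G| = 7.

Answer: 7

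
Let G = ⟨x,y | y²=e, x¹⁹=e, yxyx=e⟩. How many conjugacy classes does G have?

The conjugacy classes (representative and size) are:
  [e] (size 1), [x¹⁸] (size 2), [x²] (size 2), [x¹⁶] (size 2), [x⁴] (size 2), [x¹⁴] (size 2), [x¹³] (size 2), [x¹²] (size 2), [x⁸] (size 2), [x⁹] (size 2), [y] (size 19).
Class equation: 1 + 2 + 2 + 2 + 2 + 2 + 2 + 2 + 2 + 2 + 19 = 38 = |G|. So G has 11 conjugacy classes.

Answer: 11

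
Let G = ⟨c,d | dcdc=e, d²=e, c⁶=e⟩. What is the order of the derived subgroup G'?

G' = [G, G] is generated by all commutators. The generator-pair commutators are: [c, d] = c².
The subgroup they normally generate is {e, c², c⁴}, of order 3.
Check: |G/G'| = 12/3 = 4 is the order of the abelianisation.

Answer: 3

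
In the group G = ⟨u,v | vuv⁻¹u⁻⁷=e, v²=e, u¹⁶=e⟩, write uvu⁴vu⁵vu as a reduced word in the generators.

Multiply left to right, reducing at each step:
  u · v = uv
  (uv) · u⁴ = u¹³v
  (u¹³v) · v = u¹³
  (u¹³) · u⁵ = u²
  (u²) · v = u²v
  (u²v) · u = u⁹v

Answer: u⁹v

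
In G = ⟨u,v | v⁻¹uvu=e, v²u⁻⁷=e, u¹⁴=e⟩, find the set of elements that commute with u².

⟨u²⟩ ⊆ C_G(u²) since powers of u² commute with u²; so |C_G(u²)| ≥ |⟨u²⟩| = 7.
By orbit–stabilizer, |C_G(u²)| = |G| / |conj. class of u²| = 28 / 2 = 14.
The 14 elements commuting with u² are {e, u, u², u³, u⁴, u⁵, u⁶, u⁷, u⁸, u⁹, u¹⁰, u¹¹, u¹², u¹³}.

Answer: {e, u, u², u³, u⁴, u⁵, u⁶, u⁷, u⁸, u⁹, u¹⁰, u¹¹, u¹², u¹³}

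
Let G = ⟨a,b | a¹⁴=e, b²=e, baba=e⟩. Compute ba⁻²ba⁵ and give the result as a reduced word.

Multiply left to right, reducing at each step:
  b · a⁻² = a²b
  (a²b) · b = a²
  (a²) · a⁵ = a⁷

Answer: a⁷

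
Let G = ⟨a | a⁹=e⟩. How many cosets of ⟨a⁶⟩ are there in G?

First find ord(a⁶) by computing successive powers:
  (a⁶)¹ = a⁶, (a⁶)² = a³, (a⁶)³ = e.
So |⟨a⁶⟩| = ord(a⁶) = 3. With |G| = 9, by Lagrange [G : ⟨a⁶⟩] = 9/3 = 3.

Answer: 3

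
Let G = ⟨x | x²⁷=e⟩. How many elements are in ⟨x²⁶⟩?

|⟨x²⁶⟩| equals the order of x²⁶. Compute successive powers until reaching e:
  (x²⁶)¹ = x²⁶, (x²⁶)² = x²⁵, (x²⁶)³ = x²⁴, (x²⁶)⁴ = x²³, (x²⁶)⁵ = x²², (x²⁶)⁶ = x²¹, (x²⁶)⁷ = x²⁰, (x²⁶)⁸ = x¹⁹, (x²⁶)⁹ = x¹⁸, (x²⁶)¹⁰ = x¹⁷, (x²⁶)¹¹ = x¹⁶, (x²⁶)¹² = x¹⁵, (x²⁶)¹³ = x¹⁴, (x²⁶)¹⁴ = x¹³, (x²⁶)¹⁵ = x¹², (x²⁶)¹⁶ = x¹¹, (x²⁶)¹⁷ = x¹⁰, (x²⁶)¹⁸ = x⁹, (x²⁶)¹⁹ = x⁸, (x²⁶)²⁰ = x⁷, (x²⁶)²¹ = x⁶, (x²⁶)²² = x⁵, (x²⁶)²³ = x⁴, (x²⁶)²⁴ = x³, (x²⁶)²⁵ = x², (x²⁶)²⁶ = x, (x²⁶)²⁷ = e.
The smallest positive k with (x²⁶)ᵏ = e is 27, so |⟨x²⁶⟩| = 27.

Answer: 27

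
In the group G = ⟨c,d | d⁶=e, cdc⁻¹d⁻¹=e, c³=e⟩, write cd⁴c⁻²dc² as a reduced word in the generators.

Multiply left to right, reducing at each step:
  c · d⁴ = cd⁴
  (cd⁴) · c⁻² = c²d⁴
  (c²d⁴) · d = c²d⁵
  (c²d⁵) · c² = cd⁵

Answer: cd⁵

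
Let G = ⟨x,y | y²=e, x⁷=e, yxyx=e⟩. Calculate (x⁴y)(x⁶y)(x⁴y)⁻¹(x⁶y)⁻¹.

[(x⁴y), (x⁶y)] = (x⁴y)·(x⁶y)·(x⁴y)⁻¹·(x⁶y)⁻¹.
  (x⁴y) · (x⁶y) = x⁵
  (x⁵) · (x⁴y) = x²y
  (x²y) · (x⁶y) = x³

Answer: x³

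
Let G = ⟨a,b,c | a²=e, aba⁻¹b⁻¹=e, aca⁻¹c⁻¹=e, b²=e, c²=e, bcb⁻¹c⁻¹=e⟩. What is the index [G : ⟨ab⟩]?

First find ord(ab) by computing successive powers:
  (ab)¹ = ab, (ab)² = e.
So |⟨ab⟩| = ord(ab) = 2. With |G| = 8, by Lagrange [G : ⟨ab⟩] = 8/2 = 4.

Answer: 4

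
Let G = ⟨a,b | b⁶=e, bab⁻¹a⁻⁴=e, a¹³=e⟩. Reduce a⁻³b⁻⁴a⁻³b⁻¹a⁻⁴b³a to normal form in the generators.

Multiply left to right, reducing at each step:
  (a¹⁰) · b⁻⁴ = a¹⁰b²
  (a¹⁰b²) · a⁻³ = ab²
  (ab²) · b⁻¹ = ab
  (ab) · a⁻⁴ = a¹¹b
  (a¹¹b) · b³ = a¹¹b⁴
  (a¹¹b⁴) · a = a⁷b⁴

Answer: a⁷b⁴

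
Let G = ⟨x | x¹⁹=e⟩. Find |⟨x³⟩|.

|⟨x³⟩| equals the order of x³. Compute successive powers until reaching e:
  (x³)¹ = x³, (x³)² = x⁶, (x³)³ = x⁹, (x³)⁴ = x¹², (x³)⁵ = x¹⁵, (x³)⁶ = x¹⁸, (x³)⁷ = x², (x³)⁸ = x⁵, (x³)⁹ = x⁸, (x³)¹⁰ = x¹¹, (x³)¹¹ = x¹⁴, (x³)¹² = x¹⁷, (x³)¹³ = x, (x³)¹⁴ = x⁴, (x³)¹⁵ = x⁷, (x³)¹⁶ = x¹⁰, (x³)¹⁷ = x¹³, (x³)¹⁸ = x¹⁶, (x³)¹⁹ = e.
The smallest positive k with (x³)ᵏ = e is 19, so |⟨x³⟩| = 19.

Answer: 19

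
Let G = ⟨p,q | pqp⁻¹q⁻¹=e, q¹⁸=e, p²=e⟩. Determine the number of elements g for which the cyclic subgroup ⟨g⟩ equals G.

⟨g⟩ = G would require ord(g) = |G| = 36, but the maximum element order in G is 18 < 36. So G is not cyclic and no single element generates it: the count is 0.

Answer: 0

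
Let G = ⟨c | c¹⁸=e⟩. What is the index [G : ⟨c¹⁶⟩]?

First find ord(c¹⁶) by computing successive powers:
  (c¹⁶)¹ = c¹⁶, (c¹⁶)² = c¹⁴, (c¹⁶)³ = c¹², (c¹⁶)⁴ = c¹⁰, (c¹⁶)⁵ = c⁸, (c¹⁶)⁶ = c⁶, (c¹⁶)⁷ = c⁴, (c¹⁶)⁸ = c², (c¹⁶)⁹ = e.
So |⟨c¹⁶⟩| = ord(c¹⁶) = 9. With |G| = 18, by Lagrange [G : ⟨c¹⁶⟩] = 18/9 = 2.

Answer: 2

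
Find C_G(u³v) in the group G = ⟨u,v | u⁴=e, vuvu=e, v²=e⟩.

⟨u³v⟩ ⊆ C_G(u³v) since powers of u³v commute with u³v; so |C_G(u³v)| ≥ |⟨u³v⟩| = 2.
By orbit–stabilizer, |C_G(u³v)| = |G| / |conj. class of u³v| = 8 / 2 = 4.
The 4 elements commuting with u³v are {e, u², u³v, uv}.

Answer: {e, u², u³v, uv}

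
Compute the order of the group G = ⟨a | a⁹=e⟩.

G is generated by a single element, so G is cyclic. The relator gives a⁹ = e and no smaller power is forced to be e, so the 9 powers {a, e, a², a³, a⁴, a⁵, a⁶, a⁷, a⁸} are distinct. Hence |G| = 9.

Answer: 9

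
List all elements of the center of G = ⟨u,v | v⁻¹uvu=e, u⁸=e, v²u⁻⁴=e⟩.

An element z ∈ Z(G) iff z commutes with every generator.
For example u⁴ is central: (u⁴)·u = u⁵ = u·(u⁴); (u⁴)·v = v⁻¹ = v·(u⁴).
Whereas u ∉ Z(G) since u·v = uv ≠ u³v⁻¹ = v·u.
Checking each of the 16 elements this way gives Z(G) = {e, u⁴}, of order 2.

Answer: {e, u⁴}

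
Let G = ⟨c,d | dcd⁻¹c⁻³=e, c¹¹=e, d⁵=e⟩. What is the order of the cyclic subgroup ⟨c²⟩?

|⟨c²⟩| equals the order of c². Compute successive powers until reaching e:
  (c²)¹ = c², (c²)² = c⁴, (c²)³ = c⁶, (c²)⁴ = c⁸, (c²)⁵ = c¹⁰, (c²)⁶ = c, (c²)⁷ = c³, (c²)⁸ = c⁵, (c²)⁹ = c⁷, (c²)¹⁰ = c⁹, (c²)¹¹ = e.
The smallest positive k with (c²)ᵏ = e is 11, so |⟨c²⟩| = 11.

Answer: 11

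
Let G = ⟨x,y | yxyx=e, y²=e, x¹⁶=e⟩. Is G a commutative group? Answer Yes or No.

x·y = xy but y·x = x¹⁵y, so x·y ≠ y·x and G is not abelian.

Answer: No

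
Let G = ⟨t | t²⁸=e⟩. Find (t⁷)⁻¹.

The order of (t⁷) is 4 (smallest k with (t⁷)ᵏ = e), so (t⁷)⁻¹ = (t⁷)³ = t²¹.
Check: (t⁷) · (t²¹) → (t⁷) · t²¹ = e, giving e as required.

Answer: t²¹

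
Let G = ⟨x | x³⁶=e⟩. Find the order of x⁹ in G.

Compute successive powers until reaching e:
  (x⁹)¹ = x⁹, (x⁹)² = x¹⁸, (x⁹)³ = x²⁷, (x⁹)⁴ = e.
The smallest positive k with (x⁹)ᵏ = e is 4.

Answer: 4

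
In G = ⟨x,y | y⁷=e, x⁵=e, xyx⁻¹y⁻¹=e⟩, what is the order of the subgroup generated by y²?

|⟨y²⟩| equals the order of y². Compute successive powers until reaching e:
  (y²)¹ = y², (y²)² = y⁴, (y²)³ = y⁶, (y²)⁴ = y, (y²)⁵ = y³, (y²)⁶ = y⁵, (y²)⁷ = e.
The smallest positive k with (y²)ᵏ = e is 7, so |⟨y²⟩| = 7.

Answer: 7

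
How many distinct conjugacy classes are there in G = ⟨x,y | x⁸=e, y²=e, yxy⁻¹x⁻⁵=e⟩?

The conjugacy classes (representative and size) are:
  [e] (size 1), [x⁵] (size 2), [x²] (size 1), [x⁷] (size 2), [x⁴] (size 1), [x⁶] (size 1), [y] (size 2), [x⁵y] (size 2), [x²y] (size 2), [x³y] (size 2).
Class equation: 1 + 2 + 1 + 2 + 1 + 1 + 2 + 2 + 2 + 2 = 16 = |G|. So G has 10 conjugacy classes.

Answer: 10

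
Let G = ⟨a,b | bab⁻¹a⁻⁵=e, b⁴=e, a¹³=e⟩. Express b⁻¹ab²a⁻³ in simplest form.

Multiply left to right, reducing at each step:
  (b³) · a = a⁸b³
  (a⁸b³) · b² = a⁸b
  (a⁸b) · a⁻³ = a⁶b

Answer: a⁶b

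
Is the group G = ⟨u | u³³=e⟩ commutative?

G has a single generator, so G is cyclic and hence abelian.

Answer: Yes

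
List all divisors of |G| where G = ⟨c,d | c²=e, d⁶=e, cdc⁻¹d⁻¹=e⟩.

|G| = 12 = 2² · 3. By Lagrange's theorem the order of any subgroup divides 12; the divisors of 12 are 1, 2, 3, 4, 6, 12.

Answer: 1, 2, 3, 4, 6, 12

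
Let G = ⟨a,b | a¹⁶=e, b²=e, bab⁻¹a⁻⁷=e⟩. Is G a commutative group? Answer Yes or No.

a·b = ab but b·a = a⁷b, so a·b ≠ b·a and G is not abelian.

Answer: No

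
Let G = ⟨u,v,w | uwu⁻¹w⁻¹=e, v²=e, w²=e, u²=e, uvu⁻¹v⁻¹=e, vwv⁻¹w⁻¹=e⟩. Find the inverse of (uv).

The order of (uv) is 2 (smallest k with (uv)ᵏ = e), so (uv)⁻¹ = (uv)¹ = uv.
Check: (uv) · (uv) → (uv) · u = v;   v · v = e, giving e as required.

Answer: uv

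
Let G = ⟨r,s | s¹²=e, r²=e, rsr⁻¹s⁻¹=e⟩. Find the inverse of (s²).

The order of (s²) is 6 (smallest k with (s²)ᵏ = e), so (s²)⁻¹ = (s²)⁵ = s¹⁰.
Check: (s²) · (s¹⁰) → (s²) · s¹⁰ = e, giving e as required.

Answer: s¹⁰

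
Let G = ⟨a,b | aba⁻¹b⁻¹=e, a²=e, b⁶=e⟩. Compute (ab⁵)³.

Compute successive powers of (ab⁵), reducing at each step:
  (ab⁵)²: (ab⁵) · a = b⁵;   (b⁵) · b⁵ = b⁴
  (ab⁵)³: (b⁴) · a = ab⁴;   (ab⁴) · b⁵ = ab³

Answer: ab³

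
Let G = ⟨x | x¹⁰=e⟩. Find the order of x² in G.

Compute successive powers until reaching e:
  (x²)¹ = x², (x²)² = x⁴, (x²)³ = x⁶, (x²)⁴ = x⁸, (x²)⁵ = e.
The smallest positive k with (x²)ᵏ = e is 5.

Answer: 5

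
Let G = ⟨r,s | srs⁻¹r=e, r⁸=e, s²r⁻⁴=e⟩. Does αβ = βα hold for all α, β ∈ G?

r·s = rs but s·r = r³s⁻¹, so r·s ≠ s·r and G is not abelian.

Answer: No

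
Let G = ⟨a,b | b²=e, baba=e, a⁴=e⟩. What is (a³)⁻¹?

The order of (a³) is 4 (smallest k with (a³)ᵏ = e), so (a³)⁻¹ = (a³)³ = a.
Check: (a³) · a → (a³) · a = e, giving e as required.

Answer: a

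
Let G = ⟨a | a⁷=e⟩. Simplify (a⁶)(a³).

Compute (a⁶) · (a³) by multiplying left to right and reducing via the relations at each step:
  (a⁶) · a³ = a²

Answer: a²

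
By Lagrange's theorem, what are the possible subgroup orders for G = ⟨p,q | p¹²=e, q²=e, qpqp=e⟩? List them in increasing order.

|G| = 24 = 2³ · 3. By Lagrange's theorem the order of any subgroup divides 24; the divisors of 24 are 1, 2, 3, 4, 6, 8, 12, 24.

Answer: 1, 2, 3, 4, 6, 8, 12, 24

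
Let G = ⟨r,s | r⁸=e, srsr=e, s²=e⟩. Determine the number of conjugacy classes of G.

The conjugacy classes (representative and size) are:
  [e] (size 1), [r] (size 2), [r⁶] (size 2), [r³] (size 2), [r⁴] (size 1), [s] (size 4), [r⁵s] (size 4).
Class equation: 1 + 2 + 2 + 2 + 1 + 4 + 4 = 16 = |G|. So G has 7 conjugacy classes.

Answer: 7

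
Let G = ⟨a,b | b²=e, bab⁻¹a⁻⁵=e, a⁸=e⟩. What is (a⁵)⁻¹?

The order of (a⁵) is 8 (smallest k with (a⁵)ᵏ = e), so (a⁵)⁻¹ = (a⁵)⁷ = a³.
Check: (a⁵) · (a³) → (a⁵) · a³ = e, giving e as required.

Answer: a³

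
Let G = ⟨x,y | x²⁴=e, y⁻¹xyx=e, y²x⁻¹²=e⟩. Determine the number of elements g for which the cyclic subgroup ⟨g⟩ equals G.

⟨g⟩ = G would require ord(g) = |G| = 48, but the maximum element order in G is 24 < 48. So G is not cyclic and no single element generates it: the count is 0.

Answer: 0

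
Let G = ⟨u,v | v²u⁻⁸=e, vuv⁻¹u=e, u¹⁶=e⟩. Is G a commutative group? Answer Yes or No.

u·v = uv but v·u = u⁷v⁻¹, so u·v ≠ v·u and G is not abelian.

Answer: No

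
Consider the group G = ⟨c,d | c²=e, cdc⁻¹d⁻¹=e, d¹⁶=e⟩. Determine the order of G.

Enumerate words in the generators, reducing via the relations: the distinct elements are
  {c, d, e, cd, d², d³, d⁴, d⁵, d⁶, d⁷, d⁸, d⁹, cd², cd³, cd⁴, cd⁵, cd⁶, cd⁷, cd⁸, cd⁹, d¹², d¹³, d¹¹, d¹⁰, d¹⁴, d¹⁵, cd¹², cd¹³, cd¹¹, cd¹⁰, cd¹⁴, cd¹⁵}.
No further products give new elements, so |G| = 32.

Answer: 32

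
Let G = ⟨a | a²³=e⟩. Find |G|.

G is generated by a single element, so G is cyclic. The relator gives a²³ = e and no smaller power is forced to be e, so the 23 powers {a, e, a², a³, a⁴, a⁵, a⁶, a⁷, a⁸, a⁹, a²², a²¹, a²⁰, a¹², a¹³, a¹¹, a¹⁰, a¹⁴, a¹⁵, a¹⁶, a¹⁷, a¹⁸, a¹⁹} are distinct. Hence |G| = 23.

Answer: 23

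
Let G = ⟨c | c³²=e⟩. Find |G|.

G is generated by a single element, so G is cyclic. The relator gives c³² = e and no smaller power is forced to be e, so the 32 powers {c, e, c², c³, c⁴, c⁵, c⁶, c⁷, c⁸, c⁹, c²², c²³, c²¹, c²⁰, c²⁴, c²⁵, c²⁶, c²⁷, c²⁸, c²⁹, c³¹, c³⁰, c¹², c¹³, c¹¹, c¹⁰, c¹⁴, c¹⁵, c¹⁶, c¹⁷, c¹⁸, c¹⁹} are distinct. Hence |G| = 32.

Answer: 32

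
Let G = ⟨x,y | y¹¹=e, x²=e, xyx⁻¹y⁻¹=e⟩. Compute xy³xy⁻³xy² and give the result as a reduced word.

Multiply left to right, reducing at each step:
  x · y³ = xy³
  (xy³) · x = y³
  (y³) · y⁻³ = e
  e · x = x
  x · y² = xy²

Answer: xy²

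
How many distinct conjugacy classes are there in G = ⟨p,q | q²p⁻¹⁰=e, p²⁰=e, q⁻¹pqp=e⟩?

The conjugacy classes (representative and size) are:
  [e] (size 1), [p] (size 2), [p²] (size 2), [p³] (size 2), [p⁴] (size 2), [p⁵] (size 2), [p¹⁴] (size 2), [p⁷] (size 2), [p⁸] (size 2), [p¹¹] (size 2), [p¹⁰] (size 1), [p²q⁻¹] (size 10), [p⁹q] (size 10).
Class equation: 1 + 2 + 2 + 2 + 2 + 2 + 2 + 2 + 2 + 2 + 1 + 10 + 10 = 40 = |G|. So G has 13 conjugacy classes.

Answer: 13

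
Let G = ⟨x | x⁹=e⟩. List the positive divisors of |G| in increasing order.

|G| = 9 = 3². By Lagrange's theorem the order of any subgroup divides 9; the divisors of 9 are 1, 3, 9.

Answer: 1, 3, 9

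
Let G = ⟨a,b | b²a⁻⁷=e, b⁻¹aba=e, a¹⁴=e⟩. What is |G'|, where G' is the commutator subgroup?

G' = [G, G] is generated by all commutators. The generator-pair commutators are: [a, b] = a².
The subgroup they normally generate is {e, a², a⁴, a⁶, a⁸, a¹⁰, a¹²}, of order 7.
Check: |G/G'| = 28/7 = 4 is the order of the abelianisation.

Answer: 7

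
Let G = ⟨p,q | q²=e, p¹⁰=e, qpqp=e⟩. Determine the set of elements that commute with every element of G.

An element z ∈ Z(G) iff z commutes with every generator.
For example p⁵ is central: (p⁵)·p = p⁶ = p·(p⁵); (p⁵)·q = p⁵q = q·(p⁵).
Whereas p ∉ Z(G) since p·q = pq ≠ p⁹q = q·p.
Checking each of the 20 elements this way gives Z(G) = {e, p⁵}, of order 2.

Answer: {e, p⁵}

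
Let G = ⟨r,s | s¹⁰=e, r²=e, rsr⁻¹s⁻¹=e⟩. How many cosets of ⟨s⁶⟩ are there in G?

First find ord(s⁶) by computing successive powers:
  (s⁶)¹ = s⁶, (s⁶)² = s², (s⁶)³ = s⁸, (s⁶)⁴ = s⁴, (s⁶)⁵ = e.
So |⟨s⁶⟩| = ord(s⁶) = 5. With |G| = 20, by Lagrange [G : ⟨s⁶⟩] = 20/5 = 4.

Answer: 4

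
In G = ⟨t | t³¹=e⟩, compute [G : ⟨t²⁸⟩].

First find ord(t²⁸) by computing successive powers:
  (t²⁸)¹ = t²⁸, (t²⁸)² = t²⁵, (t²⁸)³ = t²², (t²⁸)⁴ = t¹⁹, (t²⁸)⁵ = t¹⁶, (t²⁸)⁶ = t¹³, (t²⁸)⁷ = t¹⁰, (t²⁸)⁸ = t⁷, (t²⁸)⁹ = t⁴, (t²⁸)¹⁰ = t, (t²⁸)¹¹ = t²⁹, (t²⁸)¹² = t²⁶, (t²⁸)¹³ = t²³, (t²⁸)¹⁴ = t²⁰, (t²⁸)¹⁵ = t¹⁷, (t²⁸)¹⁶ = t¹⁴, (t²⁸)¹⁷ = t¹¹, (t²⁸)¹⁸ = t⁸, (t²⁸)¹⁹ = t⁵, (t²⁸)²⁰ = t², (t²⁸)²¹ = t³⁰, (t²⁸)²² = t²⁷, (t²⁸)²³ = t²⁴, (t²⁸)²⁴ = t²¹, (t²⁸)²⁵ = t¹⁸, (t²⁸)²⁶ = t¹⁵, (t²⁸)²⁷ = t¹², (t²⁸)²⁸ = t⁹, (t²⁸)²⁹ = t⁶, (t²⁸)³⁰ = t³, (t²⁸)³¹ = e.
So |⟨t²⁸⟩| = ord(t²⁸) = 31. With |G| = 31, by Lagrange [G : ⟨t²⁸⟩] = 31/31 = 1.

Answer: 1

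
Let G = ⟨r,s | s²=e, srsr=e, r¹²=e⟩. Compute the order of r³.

Compute successive powers until reaching e:
  (r³)¹ = r³, (r³)² = r⁶, (r³)³ = r⁹, (r³)⁴ = e.
The smallest positive k with (r³)ᵏ = e is 4.

Answer: 4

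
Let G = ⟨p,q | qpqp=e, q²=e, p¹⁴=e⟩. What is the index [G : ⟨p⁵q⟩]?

First find ord(p⁵q) by computing successive powers:
  (p⁵q)¹ = p⁵q, (p⁵q)² = e.
So |⟨p⁵q⟩| = ord(p⁵q) = 2. With |G| = 28, by Lagrange [G : ⟨p⁵q⟩] = 28/2 = 14.

Answer: 14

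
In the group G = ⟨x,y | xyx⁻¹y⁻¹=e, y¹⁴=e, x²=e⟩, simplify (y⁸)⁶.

Compute successive powers of (y⁸), reducing at each step:
  (y⁸)²: (y⁸) · y⁸ = y²
  (y⁸)³: (y²) · y⁸ = y¹⁰
  (y⁸)⁴: (y¹⁰) · y⁸ = y⁴
  (y⁸)⁵: (y⁴) · y⁸ = y¹²
  (y⁸)⁶: (y¹²) · y⁸ = y⁶

Answer: y⁶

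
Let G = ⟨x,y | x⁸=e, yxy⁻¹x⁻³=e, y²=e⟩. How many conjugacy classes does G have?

The conjugacy classes (representative and size) are:
  [e] (size 1), [x³] (size 2), [x²] (size 2), [x⁴] (size 1), [x⁵] (size 2), [x⁴y] (size 4), [xy] (size 4).
Class equation: 1 + 2 + 2 + 1 + 2 + 4 + 4 = 16 = |G|. So G has 7 conjugacy classes.

Answer: 7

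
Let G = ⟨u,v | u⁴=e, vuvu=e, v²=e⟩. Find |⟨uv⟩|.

|⟨uv⟩| equals the order of uv. Compute successive powers until reaching e:
  (uv)¹ = uv, (uv)² = e.
The smallest positive k with (uv)ᵏ = e is 2, so |⟨uv⟩| = 2.

Answer: 2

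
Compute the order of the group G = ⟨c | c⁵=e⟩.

G is generated by a single element, so G is cyclic. The relator gives c⁵ = e and no smaller power is forced to be e, so the 5 powers {c, e, c², c³, c⁴} are distinct. Hence |G| = 5.

Answer: 5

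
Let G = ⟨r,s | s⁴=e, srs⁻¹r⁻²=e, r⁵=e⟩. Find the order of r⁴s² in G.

Compute successive powers until reaching e:
  (r⁴s²)¹ = r⁴s², (r⁴s²)² = e.
The smallest positive k with (r⁴s²)ᵏ = e is 2.

Answer: 2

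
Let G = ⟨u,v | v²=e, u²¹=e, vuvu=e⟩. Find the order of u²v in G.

Compute successive powers until reaching e:
  (u²v)¹ = u²v, (u²v)² = e.
The smallest positive k with (u²v)ᵏ = e is 2.

Answer: 2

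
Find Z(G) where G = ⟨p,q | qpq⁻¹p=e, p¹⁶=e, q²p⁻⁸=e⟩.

An element z ∈ Z(G) iff z commutes with every generator.
For example p⁸ is central: (p⁸)·p = p⁹ = p·(p⁸); (p⁸)·q = q⁻¹ = q·(p⁸).
Whereas p ∉ Z(G) since p·q = pq ≠ p⁷q⁻¹ = q·p.
Checking each of the 32 elements this way gives Z(G) = {e, p⁸}, of order 2.

Answer: {e, p⁸}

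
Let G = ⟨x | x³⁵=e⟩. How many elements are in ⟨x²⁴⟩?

|⟨x²⁴⟩| equals the order of x²⁴. Compute successive powers until reaching e:
  (x²⁴)¹ = x²⁴, (x²⁴)² = x¹³, (x²⁴)³ = x², (x²⁴)⁴ = x²⁶, (x²⁴)⁵ = x¹⁵, (x²⁴)⁶ = x⁴, (x²⁴)⁷ = x²⁸, (x²⁴)⁸ = x¹⁷, (x²⁴)⁹ = x⁶, (x²⁴)¹⁰ = x³⁰, (x²⁴)¹¹ = x¹⁹, (x²⁴)¹² = x⁸, (x²⁴)¹³ = x³², (x²⁴)¹⁴ = x²¹, (x²⁴)¹⁵ = x¹⁰, (x²⁴)¹⁶ = x³⁴, (x²⁴)¹⁷ = x²³, (x²⁴)¹⁸ = x¹², (x²⁴)¹⁹ = x, (x²⁴)²⁰ = x²⁵, (x²⁴)²¹ = x¹⁴, (x²⁴)²² = x³, (x²⁴)²³ = x²⁷, (x²⁴)²⁴ = x¹⁶, (x²⁴)²⁵ = x⁵, (x²⁴)²⁶ = x²⁹, (x²⁴)²⁷ = x¹⁸, (x²⁴)²⁸ = x⁷, (x²⁴)²⁹ = x³¹, (x²⁴)³⁰ = x²⁰, (x²⁴)³¹ = x⁹, (x²⁴)³² = x³³, (x²⁴)³³ = x²², (x²⁴)³⁴ = x¹¹, (x²⁴)³⁵ = e.
The smallest positive k with (x²⁴)ᵏ = e is 35, so |⟨x²⁴⟩| = 35.

Answer: 35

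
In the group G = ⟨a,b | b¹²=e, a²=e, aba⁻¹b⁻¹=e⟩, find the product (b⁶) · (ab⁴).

Compute (b⁶) · (ab⁴) by multiplying left to right and reducing via the relations at each step:
  (b⁶) · a = ab⁶
  (ab⁶) · b⁴ = ab¹⁰

Answer: ab¹⁰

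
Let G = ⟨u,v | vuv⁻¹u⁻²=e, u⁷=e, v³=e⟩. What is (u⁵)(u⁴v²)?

Compute (u⁵) · (u⁴v²) by multiplying left to right and reducing via the relations at each step:
  (u⁵) · u⁴ = u²
  (u²) · v² = u²v²

Answer: u²v²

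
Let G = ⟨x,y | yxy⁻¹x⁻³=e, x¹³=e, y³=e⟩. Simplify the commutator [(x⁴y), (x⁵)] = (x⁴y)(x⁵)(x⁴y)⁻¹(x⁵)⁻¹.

[(x⁴y), (x⁵)] = (x⁴y)·(x⁵)·(x⁴y)⁻¹·(x⁵)⁻¹.
  (x⁴y) · (x⁵) = x⁶y
  (x⁶y) · (x³y²) = x²
  (x²) · (x⁸) = x¹⁰

Answer: x¹⁰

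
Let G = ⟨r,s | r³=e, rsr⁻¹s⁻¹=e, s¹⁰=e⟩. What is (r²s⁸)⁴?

Compute successive powers of (r²s⁸), reducing at each step:
  (r²s⁸)²: (r²s⁸) · r² = rs⁸;   (rs⁸) · s⁸ = rs⁶
  (r²s⁸)³: (rs⁶) · r² = s⁶;   (s⁶) · s⁸ = s⁴
  (r²s⁸)⁴: (s⁴) · r² = r²s⁴;   (r²s⁴) · s⁸ = r²s²

Answer: r²s²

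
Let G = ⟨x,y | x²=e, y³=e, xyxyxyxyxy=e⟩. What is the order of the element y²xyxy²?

Compute successive powers until reaching e:
  (y²xyxy²)¹ = y²xyxy², (y²xyxy²)² = yxy, (y²xyxy²)³ = y²xy², (y²xyxy²)⁴ = yxy²xy, (y²xyxy²)⁵ = e.
The smallest positive k with (y²xyxy²)ᵏ = e is 5.

Answer: 5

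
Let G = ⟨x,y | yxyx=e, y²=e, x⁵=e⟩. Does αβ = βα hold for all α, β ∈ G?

x·y = xy but y·x = x⁴y, so x·y ≠ y·x and G is not abelian.

Answer: No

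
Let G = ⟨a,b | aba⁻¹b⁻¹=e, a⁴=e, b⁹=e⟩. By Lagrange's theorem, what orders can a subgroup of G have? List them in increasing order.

|G| = 36 = 2² · 3². By Lagrange's theorem the order of any subgroup divides 36; the divisors of 36 are 1, 2, 3, 4, 6, 9, 12, 18, 36.

Answer: 1, 2, 3, 4, 6, 9, 12, 18, 36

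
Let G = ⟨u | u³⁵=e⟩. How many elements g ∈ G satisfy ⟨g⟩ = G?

G is cyclic of order 35. An element generates G iff its order is 35, and a cyclic group of order 35 has exactly φ(35) = 24 such elements.

Answer: 24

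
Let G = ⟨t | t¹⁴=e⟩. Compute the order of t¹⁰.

Compute successive powers until reaching e:
  (t¹⁰)¹ = t¹⁰, (t¹⁰)² = t⁶, (t¹⁰)³ = t², (t¹⁰)⁴ = t¹², (t¹⁰)⁵ = t⁸, (t¹⁰)⁶ = t⁴, (t¹⁰)⁷ = e.
The smallest positive k with (t¹⁰)ᵏ = e is 7.

Answer: 7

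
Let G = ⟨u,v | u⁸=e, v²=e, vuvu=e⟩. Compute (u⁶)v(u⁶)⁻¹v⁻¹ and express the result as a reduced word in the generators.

[(u⁶), v] = (u⁶)·v·(u⁶)⁻¹·v⁻¹.
  (u⁶) · v = u⁶v
  (u⁶v) · (u²) = u⁴v
  (u⁴v) · v = u⁴

Answer: u⁴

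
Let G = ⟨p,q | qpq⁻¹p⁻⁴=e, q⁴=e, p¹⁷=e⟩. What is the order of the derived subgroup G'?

G' = [G, G] is generated by all commutators. The generator-pair commutators are: [p, q] = p¹⁴.
The subgroup they normally generate is {e, p, p², p³, p⁴, p⁵, p⁶, p⁷, p⁸, p⁹, p¹⁰, p¹¹, p¹², p¹³, p¹⁴, p¹⁵, p¹⁶}, of order 17.
Check: |G/G'| = 68/17 = 4 is the order of the abelianisation.

Answer: 17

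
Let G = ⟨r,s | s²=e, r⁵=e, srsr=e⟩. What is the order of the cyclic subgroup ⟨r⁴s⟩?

|⟨r⁴s⟩| equals the order of r⁴s. Compute successive powers until reaching e:
  (r⁴s)¹ = r⁴s, (r⁴s)² = e.
The smallest positive k with (r⁴s)ᵏ = e is 2, so |⟨r⁴s⟩| = 2.

Answer: 2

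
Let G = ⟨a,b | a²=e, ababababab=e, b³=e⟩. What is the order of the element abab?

Compute successive powers until reaching e:
  (abab)¹ = abab, (abab)² = b²a, (abab)³ = ab, (abab)⁴ = b²ab²a, (abab)⁵ = e.
The smallest positive k with (abab)ᵏ = e is 5.

Answer: 5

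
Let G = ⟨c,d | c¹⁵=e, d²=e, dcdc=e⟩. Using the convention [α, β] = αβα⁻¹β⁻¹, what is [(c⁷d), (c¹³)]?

[(c⁷d), (c¹³)] = (c⁷d)·(c¹³)·(c⁷d)⁻¹·(c¹³)⁻¹.
  (c⁷d) · (c¹³) = c⁹d
  (c⁹d) · (c⁷d) = c²
  (c²) · (c²) = c⁴

Answer: c⁴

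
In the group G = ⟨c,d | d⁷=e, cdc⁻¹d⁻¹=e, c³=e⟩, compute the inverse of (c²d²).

The order of (c²d²) is 21 (smallest k with (c²d²)ᵏ = e), so (c²d²)⁻¹ = (c²d²)²⁰ = cd⁵.
Check: (c²d²) · (cd⁵) → (c²d²) · c = d²;   (d²) · d⁵ = e, giving e as required.

Answer: cd⁵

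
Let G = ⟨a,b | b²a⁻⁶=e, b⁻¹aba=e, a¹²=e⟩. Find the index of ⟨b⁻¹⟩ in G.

First find ord(b⁻¹) by computing successive powers:
  (b⁻¹)¹ = b⁻¹, (b⁻¹)² = a⁶, (b⁻¹)³ = b, (b⁻¹)⁴ = e.
So |⟨b⁻¹⟩| = ord(b⁻¹) = 4. With |G| = 24, by Lagrange [G : ⟨b⁻¹⟩] = 24/4 = 6.

Answer: 6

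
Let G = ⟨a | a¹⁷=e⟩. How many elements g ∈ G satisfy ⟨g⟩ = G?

G is cyclic of order 17. An element generates G iff its order is 17, and a cyclic group of order 17 has exactly φ(17) = 16 such elements.

Answer: 16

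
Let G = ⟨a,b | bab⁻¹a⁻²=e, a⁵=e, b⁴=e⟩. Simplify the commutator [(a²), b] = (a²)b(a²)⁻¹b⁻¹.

[(a²), b] = (a²)·b·(a²)⁻¹·b⁻¹.
  (a²) · b = a²b
  (a²b) · (a³) = a³b
  (a³b) · (b³) = a³

Answer: a³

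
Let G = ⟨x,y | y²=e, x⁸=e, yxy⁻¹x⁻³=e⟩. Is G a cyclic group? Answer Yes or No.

Every cyclic group is abelian. But x·y = xy while y·x = x³y, so x·y ≠ y·x and G is not abelian. Hence G is not cyclic.

Answer: No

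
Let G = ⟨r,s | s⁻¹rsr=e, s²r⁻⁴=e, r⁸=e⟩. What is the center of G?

An element z ∈ Z(G) iff z commutes with every generator.
For example r⁴ is central: (r⁴)·r = r⁵ = r·(r⁴); (r⁴)·s = s⁻¹ = s·(r⁴).
Whereas r ∉ Z(G) since r·s = rs ≠ r³s⁻¹ = s·r.
Checking each of the 16 elements this way gives Z(G) = {e, r⁴}, of order 2.

Answer: {e, r⁴}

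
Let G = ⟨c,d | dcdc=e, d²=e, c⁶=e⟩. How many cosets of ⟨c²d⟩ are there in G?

First find ord(c²d) by computing successive powers:
  (c²d)¹ = c²d, (c²d)² = e.
So |⟨c²d⟩| = ord(c²d) = 2. With |G| = 12, by Lagrange [G : ⟨c²d⟩] = 12/2 = 6.

Answer: 6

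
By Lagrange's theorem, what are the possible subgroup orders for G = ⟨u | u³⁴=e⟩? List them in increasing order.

|G| = 34 = 2 · 17. By Lagrange's theorem the order of any subgroup divides 34; the divisors of 34 are 1, 2, 17, 34.

Answer: 1, 2, 17, 34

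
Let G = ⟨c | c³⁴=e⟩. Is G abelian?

G has a single generator, so G is cyclic and hence abelian.

Answer: Yes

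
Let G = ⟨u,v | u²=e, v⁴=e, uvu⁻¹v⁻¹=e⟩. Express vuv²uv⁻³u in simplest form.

Multiply left to right, reducing at each step:
  v · u = uv
  (uv) · v² = uv³
  (uv³) · u = v³
  (v³) · v⁻³ = e
  e · u = u

Answer: u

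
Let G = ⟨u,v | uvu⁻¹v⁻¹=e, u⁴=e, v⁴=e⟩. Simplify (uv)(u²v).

Compute (uv) · (u²v) by multiplying left to right and reducing via the relations at each step:
  (uv) · u² = u³v
  (u³v) · v = u³v²

Answer: u³v²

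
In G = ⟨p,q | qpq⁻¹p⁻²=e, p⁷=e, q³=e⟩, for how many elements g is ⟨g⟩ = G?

⟨g⟩ = G would require ord(g) = |G| = 21, but the maximum element order in G is 7 < 21. So G is not cyclic and no single element generates it: the count is 0.

Answer: 0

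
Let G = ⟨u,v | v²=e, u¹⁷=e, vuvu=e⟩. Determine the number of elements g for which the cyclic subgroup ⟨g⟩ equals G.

⟨g⟩ = G would require ord(g) = |G| = 34, but the maximum element order in G is 17 < 34. So G is not cyclic and no single element generates it: the count is 0.

Answer: 0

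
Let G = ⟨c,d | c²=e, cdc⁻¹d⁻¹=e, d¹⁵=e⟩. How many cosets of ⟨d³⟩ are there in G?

First find ord(d³) by computing successive powers:
  (d³)¹ = d³, (d³)² = d⁶, (d³)³ = d⁹, (d³)⁴ = d¹², (d³)⁵ = e.
So |⟨d³⟩| = ord(d³) = 5. With |G| = 30, by Lagrange [G : ⟨d³⟩] = 30/5 = 6.

Answer: 6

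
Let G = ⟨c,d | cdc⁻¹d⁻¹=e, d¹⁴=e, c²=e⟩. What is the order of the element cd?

Compute successive powers until reaching e:
  (cd)¹ = cd, (cd)² = d², (cd)³ = cd³, (cd)⁴ = d⁴, (cd)⁵ = cd⁵, (cd)⁶ = d⁶, (cd)⁷ = cd⁷, (cd)⁸ = d⁸, (cd)⁹ = cd⁹, (cd)¹⁰ = d¹⁰, (cd)¹¹ = cd¹¹, (cd)¹² = d¹², (cd)¹³ = cd¹³, (cd)¹⁴ = e.
The smallest positive k with (cd)ᵏ = e is 14.

Answer: 14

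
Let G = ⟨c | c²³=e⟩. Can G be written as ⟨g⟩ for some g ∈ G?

|G| = 23. The element c has order 23 (its powers give 23 distinct elements), so ⟨c⟩ = G and G is cyclic.

Answer: Yes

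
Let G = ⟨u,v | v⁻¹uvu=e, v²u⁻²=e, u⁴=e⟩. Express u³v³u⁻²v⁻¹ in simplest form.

Multiply left to right, reducing at each step:
  (u³) · v³ = uv
  (uv) · u⁻² = uv⁻¹
  (uv⁻¹) · v⁻¹ = u³

Answer: u³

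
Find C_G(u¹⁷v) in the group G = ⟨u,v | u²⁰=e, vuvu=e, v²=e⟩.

⟨u¹⁷v⟩ ⊆ C_G(u¹⁷v) since powers of u¹⁷v commute with u¹⁷v; so |C_G(u¹⁷v)| ≥ |⟨u¹⁷v⟩| = 2.
By orbit–stabilizer, |C_G(u¹⁷v)| = |G| / |conj. class of u¹⁷v| = 40 / 10 = 4.
The 4 elements commuting with u¹⁷v are {e, u¹⁰, u⁷v, u¹⁷v}.

Answer: {e, u¹⁰, u⁷v, u¹⁷v}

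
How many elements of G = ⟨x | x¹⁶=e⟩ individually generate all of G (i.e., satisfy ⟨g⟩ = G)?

G is cyclic of order 16. An element generates G iff its order is 16, and a cyclic group of order 16 has exactly φ(16) = 8 such elements.

Answer: 8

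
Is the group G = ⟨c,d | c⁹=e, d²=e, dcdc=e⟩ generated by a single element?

Every cyclic group is abelian. But c·d = cd while d·c = c⁸d, so c·d ≠ d·c and G is not abelian. Hence G is not cyclic.

Answer: No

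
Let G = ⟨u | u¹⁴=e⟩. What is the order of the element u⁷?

Compute successive powers until reaching e:
  (u⁷)¹ = u⁷, (u⁷)² = e.
The smallest positive k with (u⁷)ᵏ = e is 2.

Answer: 2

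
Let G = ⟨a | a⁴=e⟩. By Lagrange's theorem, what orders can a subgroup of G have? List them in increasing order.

|G| = 4 = 2². By Lagrange's theorem the order of any subgroup divides 4; the divisors of 4 are 1, 2, 4.

Answer: 1, 2, 4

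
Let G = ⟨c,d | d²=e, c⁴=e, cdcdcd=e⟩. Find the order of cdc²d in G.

Compute successive powers until reaching e:
  (cdc²d)¹ = cdc²d, (cdc²d)² = e.
The smallest positive k with (cdc²d)ᵏ = e is 2.

Answer: 2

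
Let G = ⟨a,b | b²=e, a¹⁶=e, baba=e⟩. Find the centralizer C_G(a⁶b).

⟨a⁶b⟩ ⊆ C_G(a⁶b) since powers of a⁶b commute with a⁶b; so |C_G(a⁶b)| ≥ |⟨a⁶b⟩| = 2.
By orbit–stabilizer, |C_G(a⁶b)| = |G| / |conj. class of a⁶b| = 32 / 8 = 4.
The 4 elements commuting with a⁶b are {e, a⁸, a⁶b, a¹⁴b}.

Answer: {e, a⁸, a⁶b, a¹⁴b}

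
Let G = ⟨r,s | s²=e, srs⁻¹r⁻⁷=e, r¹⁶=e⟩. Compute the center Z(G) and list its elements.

An element z ∈ Z(G) iff z commutes with every generator.
For example r⁸ is central: (r⁸)·r = r⁹ = r·(r⁸); (r⁸)·s = r⁸s = s·(r⁸).
Whereas r ∉ Z(G) since r·s = rs ≠ r⁷s = s·r.
Checking each of the 32 elements this way gives Z(G) = {e, r⁸}, of order 2.

Answer: {e, r⁸}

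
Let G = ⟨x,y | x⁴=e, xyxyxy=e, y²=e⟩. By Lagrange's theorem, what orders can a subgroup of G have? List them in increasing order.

|G| = 24 = 2³ · 3. By Lagrange's theorem the order of any subgroup divides 24; the divisors of 24 are 1, 2, 3, 4, 6, 8, 12, 24.

Answer: 1, 2, 3, 4, 6, 8, 12, 24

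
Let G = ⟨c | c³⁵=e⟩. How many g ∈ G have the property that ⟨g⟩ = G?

G is cyclic of order 35. An element generates G iff its order is 35, and a cyclic group of order 35 has exactly φ(35) = 24 such elements.

Answer: 24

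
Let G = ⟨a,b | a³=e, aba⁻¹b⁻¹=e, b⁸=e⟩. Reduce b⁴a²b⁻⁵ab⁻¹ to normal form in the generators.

Multiply left to right, reducing at each step:
  (b⁴) · a² = a²b⁴
  (a²b⁴) · b⁻⁵ = a²b⁷
  (a²b⁷) · a = b⁷
  (b⁷) · b⁻¹ = b⁶

Answer: b⁶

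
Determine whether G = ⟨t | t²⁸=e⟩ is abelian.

G has a single generator, so G is cyclic and hence abelian.

Answer: Yes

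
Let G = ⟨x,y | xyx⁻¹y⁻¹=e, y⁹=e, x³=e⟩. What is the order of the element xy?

Compute successive powers until reaching e:
  (xy)¹ = xy, (xy)² = x²y², (xy)³ = y³, (xy)⁴ = xy⁴, (xy)⁵ = x²y⁵, (xy)⁶ = y⁶, (xy)⁷ = xy⁷, (xy)⁸ = x²y⁸, (xy)⁹ = e.
The smallest positive k with (xy)ᵏ = e is 9.

Answer: 9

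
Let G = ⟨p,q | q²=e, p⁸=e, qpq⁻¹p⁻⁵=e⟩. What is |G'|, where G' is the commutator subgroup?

G' = [G, G] is generated by all commutators. The generator-pair commutators are: [p, q] = p⁴.
The subgroup they normally generate is {e, p⁴}, of order 2.
Check: |G/G'| = 16/2 = 8 is the order of the abelianisation.

Answer: 2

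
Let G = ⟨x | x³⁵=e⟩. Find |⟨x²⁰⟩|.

|⟨x²⁰⟩| equals the order of x²⁰. Compute successive powers until reaching e:
  (x²⁰)¹ = x²⁰, (x²⁰)² = x⁵, (x²⁰)³ = x²⁵, (x²⁰)⁴ = x¹⁰, (x²⁰)⁵ = x³⁰, (x²⁰)⁶ = x¹⁵, (x²⁰)⁷ = e.
The smallest positive k with (x²⁰)ᵏ = e is 7, so |⟨x²⁰⟩| = 7.

Answer: 7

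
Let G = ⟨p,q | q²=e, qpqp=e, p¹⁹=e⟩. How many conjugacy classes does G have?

The conjugacy classes (representative and size) are:
  [e] (size 1), [p¹⁸] (size 2), [p²] (size 2), [p¹⁶] (size 2), [p⁴] (size 2), [p¹⁴] (size 2), [p¹³] (size 2), [p¹²] (size 2), [p⁸] (size 2), [p⁹] (size 2), [q] (size 19).
Class equation: 1 + 2 + 2 + 2 + 2 + 2 + 2 + 2 + 2 + 2 + 19 = 38 = |G|. So G has 11 conjugacy classes.

Answer: 11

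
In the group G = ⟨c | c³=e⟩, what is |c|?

Compute successive powers until reaching e:
  c¹ = c, c² = c², c³ = e.
The smallest positive k with cᵏ = e is 3.

Answer: 3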